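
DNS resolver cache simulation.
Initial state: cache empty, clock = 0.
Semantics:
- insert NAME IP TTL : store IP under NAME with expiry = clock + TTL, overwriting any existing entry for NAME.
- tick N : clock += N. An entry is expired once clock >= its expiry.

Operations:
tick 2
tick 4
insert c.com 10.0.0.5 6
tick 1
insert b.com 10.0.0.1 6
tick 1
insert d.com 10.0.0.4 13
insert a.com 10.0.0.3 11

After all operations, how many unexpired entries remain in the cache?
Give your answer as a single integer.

Op 1: tick 2 -> clock=2.
Op 2: tick 4 -> clock=6.
Op 3: insert c.com -> 10.0.0.5 (expiry=6+6=12). clock=6
Op 4: tick 1 -> clock=7.
Op 5: insert b.com -> 10.0.0.1 (expiry=7+6=13). clock=7
Op 6: tick 1 -> clock=8.
Op 7: insert d.com -> 10.0.0.4 (expiry=8+13=21). clock=8
Op 8: insert a.com -> 10.0.0.3 (expiry=8+11=19). clock=8
Final cache (unexpired): {a.com,b.com,c.com,d.com} -> size=4

Answer: 4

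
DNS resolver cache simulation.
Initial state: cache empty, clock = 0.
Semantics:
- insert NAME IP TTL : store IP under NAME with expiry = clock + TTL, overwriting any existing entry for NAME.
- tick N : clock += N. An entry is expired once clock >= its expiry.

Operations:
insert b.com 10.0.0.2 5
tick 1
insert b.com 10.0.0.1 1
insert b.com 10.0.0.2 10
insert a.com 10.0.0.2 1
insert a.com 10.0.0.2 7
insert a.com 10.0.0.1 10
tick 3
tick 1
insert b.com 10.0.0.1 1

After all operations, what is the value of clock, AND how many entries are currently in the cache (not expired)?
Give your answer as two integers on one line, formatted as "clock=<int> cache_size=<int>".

Op 1: insert b.com -> 10.0.0.2 (expiry=0+5=5). clock=0
Op 2: tick 1 -> clock=1.
Op 3: insert b.com -> 10.0.0.1 (expiry=1+1=2). clock=1
Op 4: insert b.com -> 10.0.0.2 (expiry=1+10=11). clock=1
Op 5: insert a.com -> 10.0.0.2 (expiry=1+1=2). clock=1
Op 6: insert a.com -> 10.0.0.2 (expiry=1+7=8). clock=1
Op 7: insert a.com -> 10.0.0.1 (expiry=1+10=11). clock=1
Op 8: tick 3 -> clock=4.
Op 9: tick 1 -> clock=5.
Op 10: insert b.com -> 10.0.0.1 (expiry=5+1=6). clock=5
Final clock = 5
Final cache (unexpired): {a.com,b.com} -> size=2

Answer: clock=5 cache_size=2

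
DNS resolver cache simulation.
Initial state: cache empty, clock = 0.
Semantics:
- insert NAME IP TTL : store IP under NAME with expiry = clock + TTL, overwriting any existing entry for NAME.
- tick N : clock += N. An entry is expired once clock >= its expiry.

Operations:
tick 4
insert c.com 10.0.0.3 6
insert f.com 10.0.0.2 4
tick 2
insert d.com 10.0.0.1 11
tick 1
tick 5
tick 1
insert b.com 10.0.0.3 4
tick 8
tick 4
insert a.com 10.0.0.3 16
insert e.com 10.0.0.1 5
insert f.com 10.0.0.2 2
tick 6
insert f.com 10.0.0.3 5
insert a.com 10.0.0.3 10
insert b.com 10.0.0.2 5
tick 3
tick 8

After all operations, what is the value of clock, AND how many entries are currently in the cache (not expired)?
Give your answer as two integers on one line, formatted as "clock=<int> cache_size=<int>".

Op 1: tick 4 -> clock=4.
Op 2: insert c.com -> 10.0.0.3 (expiry=4+6=10). clock=4
Op 3: insert f.com -> 10.0.0.2 (expiry=4+4=8). clock=4
Op 4: tick 2 -> clock=6.
Op 5: insert d.com -> 10.0.0.1 (expiry=6+11=17). clock=6
Op 6: tick 1 -> clock=7.
Op 7: tick 5 -> clock=12. purged={c.com,f.com}
Op 8: tick 1 -> clock=13.
Op 9: insert b.com -> 10.0.0.3 (expiry=13+4=17). clock=13
Op 10: tick 8 -> clock=21. purged={b.com,d.com}
Op 11: tick 4 -> clock=25.
Op 12: insert a.com -> 10.0.0.3 (expiry=25+16=41). clock=25
Op 13: insert e.com -> 10.0.0.1 (expiry=25+5=30). clock=25
Op 14: insert f.com -> 10.0.0.2 (expiry=25+2=27). clock=25
Op 15: tick 6 -> clock=31. purged={e.com,f.com}
Op 16: insert f.com -> 10.0.0.3 (expiry=31+5=36). clock=31
Op 17: insert a.com -> 10.0.0.3 (expiry=31+10=41). clock=31
Op 18: insert b.com -> 10.0.0.2 (expiry=31+5=36). clock=31
Op 19: tick 3 -> clock=34.
Op 20: tick 8 -> clock=42. purged={a.com,b.com,f.com}
Final clock = 42
Final cache (unexpired): {} -> size=0

Answer: clock=42 cache_size=0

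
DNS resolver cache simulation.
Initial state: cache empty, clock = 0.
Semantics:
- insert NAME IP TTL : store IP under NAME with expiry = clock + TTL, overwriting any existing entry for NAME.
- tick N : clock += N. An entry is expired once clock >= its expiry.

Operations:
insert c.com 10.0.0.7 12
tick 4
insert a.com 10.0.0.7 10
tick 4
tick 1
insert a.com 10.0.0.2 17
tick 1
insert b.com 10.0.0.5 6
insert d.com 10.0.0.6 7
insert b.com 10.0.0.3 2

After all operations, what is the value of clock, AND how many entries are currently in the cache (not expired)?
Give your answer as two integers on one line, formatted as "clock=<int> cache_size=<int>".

Op 1: insert c.com -> 10.0.0.7 (expiry=0+12=12). clock=0
Op 2: tick 4 -> clock=4.
Op 3: insert a.com -> 10.0.0.7 (expiry=4+10=14). clock=4
Op 4: tick 4 -> clock=8.
Op 5: tick 1 -> clock=9.
Op 6: insert a.com -> 10.0.0.2 (expiry=9+17=26). clock=9
Op 7: tick 1 -> clock=10.
Op 8: insert b.com -> 10.0.0.5 (expiry=10+6=16). clock=10
Op 9: insert d.com -> 10.0.0.6 (expiry=10+7=17). clock=10
Op 10: insert b.com -> 10.0.0.3 (expiry=10+2=12). clock=10
Final clock = 10
Final cache (unexpired): {a.com,b.com,c.com,d.com} -> size=4

Answer: clock=10 cache_size=4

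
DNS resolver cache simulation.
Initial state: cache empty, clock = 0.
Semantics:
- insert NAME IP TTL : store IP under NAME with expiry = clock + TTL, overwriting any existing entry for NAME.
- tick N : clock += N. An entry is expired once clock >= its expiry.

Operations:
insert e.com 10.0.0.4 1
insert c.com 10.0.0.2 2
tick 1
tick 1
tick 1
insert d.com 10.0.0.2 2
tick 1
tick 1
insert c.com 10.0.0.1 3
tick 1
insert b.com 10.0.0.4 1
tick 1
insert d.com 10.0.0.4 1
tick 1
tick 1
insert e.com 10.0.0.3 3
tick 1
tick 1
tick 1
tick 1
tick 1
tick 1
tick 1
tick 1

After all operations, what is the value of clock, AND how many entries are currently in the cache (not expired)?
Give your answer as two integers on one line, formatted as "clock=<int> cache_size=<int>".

Op 1: insert e.com -> 10.0.0.4 (expiry=0+1=1). clock=0
Op 2: insert c.com -> 10.0.0.2 (expiry=0+2=2). clock=0
Op 3: tick 1 -> clock=1. purged={e.com}
Op 4: tick 1 -> clock=2. purged={c.com}
Op 5: tick 1 -> clock=3.
Op 6: insert d.com -> 10.0.0.2 (expiry=3+2=5). clock=3
Op 7: tick 1 -> clock=4.
Op 8: tick 1 -> clock=5. purged={d.com}
Op 9: insert c.com -> 10.0.0.1 (expiry=5+3=8). clock=5
Op 10: tick 1 -> clock=6.
Op 11: insert b.com -> 10.0.0.4 (expiry=6+1=7). clock=6
Op 12: tick 1 -> clock=7. purged={b.com}
Op 13: insert d.com -> 10.0.0.4 (expiry=7+1=8). clock=7
Op 14: tick 1 -> clock=8. purged={c.com,d.com}
Op 15: tick 1 -> clock=9.
Op 16: insert e.com -> 10.0.0.3 (expiry=9+3=12). clock=9
Op 17: tick 1 -> clock=10.
Op 18: tick 1 -> clock=11.
Op 19: tick 1 -> clock=12. purged={e.com}
Op 20: tick 1 -> clock=13.
Op 21: tick 1 -> clock=14.
Op 22: tick 1 -> clock=15.
Op 23: tick 1 -> clock=16.
Op 24: tick 1 -> clock=17.
Final clock = 17
Final cache (unexpired): {} -> size=0

Answer: clock=17 cache_size=0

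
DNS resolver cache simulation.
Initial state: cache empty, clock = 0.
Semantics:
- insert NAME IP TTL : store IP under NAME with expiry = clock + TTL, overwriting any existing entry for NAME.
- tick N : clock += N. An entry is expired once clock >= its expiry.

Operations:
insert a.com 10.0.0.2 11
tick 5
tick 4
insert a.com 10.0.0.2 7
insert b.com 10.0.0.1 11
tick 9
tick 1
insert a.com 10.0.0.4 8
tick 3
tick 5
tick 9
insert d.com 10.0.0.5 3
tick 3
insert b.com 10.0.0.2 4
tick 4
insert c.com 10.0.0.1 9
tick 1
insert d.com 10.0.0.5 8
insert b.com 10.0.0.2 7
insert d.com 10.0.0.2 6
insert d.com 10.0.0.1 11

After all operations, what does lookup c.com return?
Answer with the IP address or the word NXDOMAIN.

Answer: 10.0.0.1

Derivation:
Op 1: insert a.com -> 10.0.0.2 (expiry=0+11=11). clock=0
Op 2: tick 5 -> clock=5.
Op 3: tick 4 -> clock=9.
Op 4: insert a.com -> 10.0.0.2 (expiry=9+7=16). clock=9
Op 5: insert b.com -> 10.0.0.1 (expiry=9+11=20). clock=9
Op 6: tick 9 -> clock=18. purged={a.com}
Op 7: tick 1 -> clock=19.
Op 8: insert a.com -> 10.0.0.4 (expiry=19+8=27). clock=19
Op 9: tick 3 -> clock=22. purged={b.com}
Op 10: tick 5 -> clock=27. purged={a.com}
Op 11: tick 9 -> clock=36.
Op 12: insert d.com -> 10.0.0.5 (expiry=36+3=39). clock=36
Op 13: tick 3 -> clock=39. purged={d.com}
Op 14: insert b.com -> 10.0.0.2 (expiry=39+4=43). clock=39
Op 15: tick 4 -> clock=43. purged={b.com}
Op 16: insert c.com -> 10.0.0.1 (expiry=43+9=52). clock=43
Op 17: tick 1 -> clock=44.
Op 18: insert d.com -> 10.0.0.5 (expiry=44+8=52). clock=44
Op 19: insert b.com -> 10.0.0.2 (expiry=44+7=51). clock=44
Op 20: insert d.com -> 10.0.0.2 (expiry=44+6=50). clock=44
Op 21: insert d.com -> 10.0.0.1 (expiry=44+11=55). clock=44
lookup c.com: present, ip=10.0.0.1 expiry=52 > clock=44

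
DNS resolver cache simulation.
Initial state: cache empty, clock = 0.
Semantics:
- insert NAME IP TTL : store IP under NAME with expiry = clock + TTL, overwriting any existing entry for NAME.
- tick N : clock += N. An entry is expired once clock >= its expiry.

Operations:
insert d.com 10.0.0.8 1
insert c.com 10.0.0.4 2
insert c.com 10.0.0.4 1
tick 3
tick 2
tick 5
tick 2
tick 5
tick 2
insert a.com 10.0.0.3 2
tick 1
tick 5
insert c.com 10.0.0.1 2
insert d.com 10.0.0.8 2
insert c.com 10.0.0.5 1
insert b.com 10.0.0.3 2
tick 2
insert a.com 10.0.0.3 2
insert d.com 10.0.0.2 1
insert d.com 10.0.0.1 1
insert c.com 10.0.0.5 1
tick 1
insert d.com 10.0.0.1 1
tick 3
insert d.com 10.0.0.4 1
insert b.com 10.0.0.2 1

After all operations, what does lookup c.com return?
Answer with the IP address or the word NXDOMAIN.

Answer: NXDOMAIN

Derivation:
Op 1: insert d.com -> 10.0.0.8 (expiry=0+1=1). clock=0
Op 2: insert c.com -> 10.0.0.4 (expiry=0+2=2). clock=0
Op 3: insert c.com -> 10.0.0.4 (expiry=0+1=1). clock=0
Op 4: tick 3 -> clock=3. purged={c.com,d.com}
Op 5: tick 2 -> clock=5.
Op 6: tick 5 -> clock=10.
Op 7: tick 2 -> clock=12.
Op 8: tick 5 -> clock=17.
Op 9: tick 2 -> clock=19.
Op 10: insert a.com -> 10.0.0.3 (expiry=19+2=21). clock=19
Op 11: tick 1 -> clock=20.
Op 12: tick 5 -> clock=25. purged={a.com}
Op 13: insert c.com -> 10.0.0.1 (expiry=25+2=27). clock=25
Op 14: insert d.com -> 10.0.0.8 (expiry=25+2=27). clock=25
Op 15: insert c.com -> 10.0.0.5 (expiry=25+1=26). clock=25
Op 16: insert b.com -> 10.0.0.3 (expiry=25+2=27). clock=25
Op 17: tick 2 -> clock=27. purged={b.com,c.com,d.com}
Op 18: insert a.com -> 10.0.0.3 (expiry=27+2=29). clock=27
Op 19: insert d.com -> 10.0.0.2 (expiry=27+1=28). clock=27
Op 20: insert d.com -> 10.0.0.1 (expiry=27+1=28). clock=27
Op 21: insert c.com -> 10.0.0.5 (expiry=27+1=28). clock=27
Op 22: tick 1 -> clock=28. purged={c.com,d.com}
Op 23: insert d.com -> 10.0.0.1 (expiry=28+1=29). clock=28
Op 24: tick 3 -> clock=31. purged={a.com,d.com}
Op 25: insert d.com -> 10.0.0.4 (expiry=31+1=32). clock=31
Op 26: insert b.com -> 10.0.0.2 (expiry=31+1=32). clock=31
lookup c.com: not in cache (expired or never inserted)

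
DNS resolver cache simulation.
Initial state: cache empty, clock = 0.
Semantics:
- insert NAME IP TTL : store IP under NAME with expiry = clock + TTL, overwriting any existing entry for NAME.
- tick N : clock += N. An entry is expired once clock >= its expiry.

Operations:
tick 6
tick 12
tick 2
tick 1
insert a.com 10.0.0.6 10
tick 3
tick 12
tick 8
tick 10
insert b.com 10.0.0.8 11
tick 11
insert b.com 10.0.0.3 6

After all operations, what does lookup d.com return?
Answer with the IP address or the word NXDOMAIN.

Op 1: tick 6 -> clock=6.
Op 2: tick 12 -> clock=18.
Op 3: tick 2 -> clock=20.
Op 4: tick 1 -> clock=21.
Op 5: insert a.com -> 10.0.0.6 (expiry=21+10=31). clock=21
Op 6: tick 3 -> clock=24.
Op 7: tick 12 -> clock=36. purged={a.com}
Op 8: tick 8 -> clock=44.
Op 9: tick 10 -> clock=54.
Op 10: insert b.com -> 10.0.0.8 (expiry=54+11=65). clock=54
Op 11: tick 11 -> clock=65. purged={b.com}
Op 12: insert b.com -> 10.0.0.3 (expiry=65+6=71). clock=65
lookup d.com: not in cache (expired or never inserted)

Answer: NXDOMAIN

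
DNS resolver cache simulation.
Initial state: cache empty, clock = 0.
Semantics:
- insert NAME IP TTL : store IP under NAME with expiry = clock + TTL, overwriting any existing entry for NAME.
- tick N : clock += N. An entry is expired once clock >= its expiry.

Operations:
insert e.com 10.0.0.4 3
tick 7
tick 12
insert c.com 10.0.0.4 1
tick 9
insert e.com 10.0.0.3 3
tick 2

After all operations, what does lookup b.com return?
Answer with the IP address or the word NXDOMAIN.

Answer: NXDOMAIN

Derivation:
Op 1: insert e.com -> 10.0.0.4 (expiry=0+3=3). clock=0
Op 2: tick 7 -> clock=7. purged={e.com}
Op 3: tick 12 -> clock=19.
Op 4: insert c.com -> 10.0.0.4 (expiry=19+1=20). clock=19
Op 5: tick 9 -> clock=28. purged={c.com}
Op 6: insert e.com -> 10.0.0.3 (expiry=28+3=31). clock=28
Op 7: tick 2 -> clock=30.
lookup b.com: not in cache (expired or never inserted)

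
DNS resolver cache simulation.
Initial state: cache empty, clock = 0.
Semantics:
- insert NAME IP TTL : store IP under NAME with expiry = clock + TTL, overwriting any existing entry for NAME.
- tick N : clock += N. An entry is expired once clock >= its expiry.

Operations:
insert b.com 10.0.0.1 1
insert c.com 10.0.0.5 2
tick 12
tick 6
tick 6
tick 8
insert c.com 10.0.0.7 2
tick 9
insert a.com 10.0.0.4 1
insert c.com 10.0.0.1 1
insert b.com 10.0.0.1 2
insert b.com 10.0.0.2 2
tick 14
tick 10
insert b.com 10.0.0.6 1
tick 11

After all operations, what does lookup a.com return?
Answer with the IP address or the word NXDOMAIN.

Op 1: insert b.com -> 10.0.0.1 (expiry=0+1=1). clock=0
Op 2: insert c.com -> 10.0.0.5 (expiry=0+2=2). clock=0
Op 3: tick 12 -> clock=12. purged={b.com,c.com}
Op 4: tick 6 -> clock=18.
Op 5: tick 6 -> clock=24.
Op 6: tick 8 -> clock=32.
Op 7: insert c.com -> 10.0.0.7 (expiry=32+2=34). clock=32
Op 8: tick 9 -> clock=41. purged={c.com}
Op 9: insert a.com -> 10.0.0.4 (expiry=41+1=42). clock=41
Op 10: insert c.com -> 10.0.0.1 (expiry=41+1=42). clock=41
Op 11: insert b.com -> 10.0.0.1 (expiry=41+2=43). clock=41
Op 12: insert b.com -> 10.0.0.2 (expiry=41+2=43). clock=41
Op 13: tick 14 -> clock=55. purged={a.com,b.com,c.com}
Op 14: tick 10 -> clock=65.
Op 15: insert b.com -> 10.0.0.6 (expiry=65+1=66). clock=65
Op 16: tick 11 -> clock=76. purged={b.com}
lookup a.com: not in cache (expired or never inserted)

Answer: NXDOMAIN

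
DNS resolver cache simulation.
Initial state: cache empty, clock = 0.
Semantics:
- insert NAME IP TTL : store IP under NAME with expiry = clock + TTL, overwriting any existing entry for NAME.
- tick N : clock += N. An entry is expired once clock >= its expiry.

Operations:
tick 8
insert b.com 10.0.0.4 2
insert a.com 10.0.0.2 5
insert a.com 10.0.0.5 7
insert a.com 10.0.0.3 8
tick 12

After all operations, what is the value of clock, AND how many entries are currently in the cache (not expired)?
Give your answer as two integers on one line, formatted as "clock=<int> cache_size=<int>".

Op 1: tick 8 -> clock=8.
Op 2: insert b.com -> 10.0.0.4 (expiry=8+2=10). clock=8
Op 3: insert a.com -> 10.0.0.2 (expiry=8+5=13). clock=8
Op 4: insert a.com -> 10.0.0.5 (expiry=8+7=15). clock=8
Op 5: insert a.com -> 10.0.0.3 (expiry=8+8=16). clock=8
Op 6: tick 12 -> clock=20. purged={a.com,b.com}
Final clock = 20
Final cache (unexpired): {} -> size=0

Answer: clock=20 cache_size=0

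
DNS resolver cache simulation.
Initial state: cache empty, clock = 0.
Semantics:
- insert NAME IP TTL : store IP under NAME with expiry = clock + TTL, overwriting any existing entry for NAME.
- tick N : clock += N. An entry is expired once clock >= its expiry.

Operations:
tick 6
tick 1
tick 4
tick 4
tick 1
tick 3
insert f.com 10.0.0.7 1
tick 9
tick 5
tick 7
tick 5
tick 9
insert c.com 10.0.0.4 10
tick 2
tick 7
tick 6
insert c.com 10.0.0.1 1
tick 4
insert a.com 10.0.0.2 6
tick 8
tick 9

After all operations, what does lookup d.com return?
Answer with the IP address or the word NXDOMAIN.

Op 1: tick 6 -> clock=6.
Op 2: tick 1 -> clock=7.
Op 3: tick 4 -> clock=11.
Op 4: tick 4 -> clock=15.
Op 5: tick 1 -> clock=16.
Op 6: tick 3 -> clock=19.
Op 7: insert f.com -> 10.0.0.7 (expiry=19+1=20). clock=19
Op 8: tick 9 -> clock=28. purged={f.com}
Op 9: tick 5 -> clock=33.
Op 10: tick 7 -> clock=40.
Op 11: tick 5 -> clock=45.
Op 12: tick 9 -> clock=54.
Op 13: insert c.com -> 10.0.0.4 (expiry=54+10=64). clock=54
Op 14: tick 2 -> clock=56.
Op 15: tick 7 -> clock=63.
Op 16: tick 6 -> clock=69. purged={c.com}
Op 17: insert c.com -> 10.0.0.1 (expiry=69+1=70). clock=69
Op 18: tick 4 -> clock=73. purged={c.com}
Op 19: insert a.com -> 10.0.0.2 (expiry=73+6=79). clock=73
Op 20: tick 8 -> clock=81. purged={a.com}
Op 21: tick 9 -> clock=90.
lookup d.com: not in cache (expired or never inserted)

Answer: NXDOMAIN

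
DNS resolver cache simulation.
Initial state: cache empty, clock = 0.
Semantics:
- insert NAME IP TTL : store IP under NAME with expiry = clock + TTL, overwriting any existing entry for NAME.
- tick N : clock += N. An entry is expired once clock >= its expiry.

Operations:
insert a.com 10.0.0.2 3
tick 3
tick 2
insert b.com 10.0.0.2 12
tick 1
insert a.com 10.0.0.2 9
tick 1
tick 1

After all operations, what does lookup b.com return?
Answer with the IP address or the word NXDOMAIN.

Op 1: insert a.com -> 10.0.0.2 (expiry=0+3=3). clock=0
Op 2: tick 3 -> clock=3. purged={a.com}
Op 3: tick 2 -> clock=5.
Op 4: insert b.com -> 10.0.0.2 (expiry=5+12=17). clock=5
Op 5: tick 1 -> clock=6.
Op 6: insert a.com -> 10.0.0.2 (expiry=6+9=15). clock=6
Op 7: tick 1 -> clock=7.
Op 8: tick 1 -> clock=8.
lookup b.com: present, ip=10.0.0.2 expiry=17 > clock=8

Answer: 10.0.0.2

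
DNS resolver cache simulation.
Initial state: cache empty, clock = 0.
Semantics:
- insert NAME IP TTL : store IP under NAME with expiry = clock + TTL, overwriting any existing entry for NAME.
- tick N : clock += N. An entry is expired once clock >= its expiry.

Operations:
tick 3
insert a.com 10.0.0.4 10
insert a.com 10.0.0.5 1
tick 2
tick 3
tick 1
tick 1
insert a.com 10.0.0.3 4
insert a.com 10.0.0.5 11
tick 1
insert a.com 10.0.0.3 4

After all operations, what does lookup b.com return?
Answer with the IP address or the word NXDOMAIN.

Op 1: tick 3 -> clock=3.
Op 2: insert a.com -> 10.0.0.4 (expiry=3+10=13). clock=3
Op 3: insert a.com -> 10.0.0.5 (expiry=3+1=4). clock=3
Op 4: tick 2 -> clock=5. purged={a.com}
Op 5: tick 3 -> clock=8.
Op 6: tick 1 -> clock=9.
Op 7: tick 1 -> clock=10.
Op 8: insert a.com -> 10.0.0.3 (expiry=10+4=14). clock=10
Op 9: insert a.com -> 10.0.0.5 (expiry=10+11=21). clock=10
Op 10: tick 1 -> clock=11.
Op 11: insert a.com -> 10.0.0.3 (expiry=11+4=15). clock=11
lookup b.com: not in cache (expired or never inserted)

Answer: NXDOMAIN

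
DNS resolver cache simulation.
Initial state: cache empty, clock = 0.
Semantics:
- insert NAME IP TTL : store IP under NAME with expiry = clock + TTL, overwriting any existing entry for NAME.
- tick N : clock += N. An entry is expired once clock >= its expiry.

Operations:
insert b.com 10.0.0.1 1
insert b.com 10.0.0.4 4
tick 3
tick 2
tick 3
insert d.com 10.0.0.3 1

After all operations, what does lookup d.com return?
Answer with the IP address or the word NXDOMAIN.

Answer: 10.0.0.3

Derivation:
Op 1: insert b.com -> 10.0.0.1 (expiry=0+1=1). clock=0
Op 2: insert b.com -> 10.0.0.4 (expiry=0+4=4). clock=0
Op 3: tick 3 -> clock=3.
Op 4: tick 2 -> clock=5. purged={b.com}
Op 5: tick 3 -> clock=8.
Op 6: insert d.com -> 10.0.0.3 (expiry=8+1=9). clock=8
lookup d.com: present, ip=10.0.0.3 expiry=9 > clock=8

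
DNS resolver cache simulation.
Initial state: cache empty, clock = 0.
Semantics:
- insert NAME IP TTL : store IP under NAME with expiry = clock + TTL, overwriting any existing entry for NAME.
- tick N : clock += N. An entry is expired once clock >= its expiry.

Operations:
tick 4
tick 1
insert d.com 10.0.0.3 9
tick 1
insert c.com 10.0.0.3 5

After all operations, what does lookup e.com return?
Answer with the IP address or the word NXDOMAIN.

Op 1: tick 4 -> clock=4.
Op 2: tick 1 -> clock=5.
Op 3: insert d.com -> 10.0.0.3 (expiry=5+9=14). clock=5
Op 4: tick 1 -> clock=6.
Op 5: insert c.com -> 10.0.0.3 (expiry=6+5=11). clock=6
lookup e.com: not in cache (expired or never inserted)

Answer: NXDOMAIN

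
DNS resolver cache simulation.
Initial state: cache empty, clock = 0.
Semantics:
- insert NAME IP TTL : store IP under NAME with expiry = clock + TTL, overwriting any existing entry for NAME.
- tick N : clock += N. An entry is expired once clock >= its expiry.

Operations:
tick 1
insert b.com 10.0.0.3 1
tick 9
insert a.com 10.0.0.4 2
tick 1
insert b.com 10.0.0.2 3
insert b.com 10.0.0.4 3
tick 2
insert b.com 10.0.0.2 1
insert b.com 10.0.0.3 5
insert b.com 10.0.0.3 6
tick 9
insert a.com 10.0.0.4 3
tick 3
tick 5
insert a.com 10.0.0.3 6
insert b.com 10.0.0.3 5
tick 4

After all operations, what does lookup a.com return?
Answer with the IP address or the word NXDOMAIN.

Op 1: tick 1 -> clock=1.
Op 2: insert b.com -> 10.0.0.3 (expiry=1+1=2). clock=1
Op 3: tick 9 -> clock=10. purged={b.com}
Op 4: insert a.com -> 10.0.0.4 (expiry=10+2=12). clock=10
Op 5: tick 1 -> clock=11.
Op 6: insert b.com -> 10.0.0.2 (expiry=11+3=14). clock=11
Op 7: insert b.com -> 10.0.0.4 (expiry=11+3=14). clock=11
Op 8: tick 2 -> clock=13. purged={a.com}
Op 9: insert b.com -> 10.0.0.2 (expiry=13+1=14). clock=13
Op 10: insert b.com -> 10.0.0.3 (expiry=13+5=18). clock=13
Op 11: insert b.com -> 10.0.0.3 (expiry=13+6=19). clock=13
Op 12: tick 9 -> clock=22. purged={b.com}
Op 13: insert a.com -> 10.0.0.4 (expiry=22+3=25). clock=22
Op 14: tick 3 -> clock=25. purged={a.com}
Op 15: tick 5 -> clock=30.
Op 16: insert a.com -> 10.0.0.3 (expiry=30+6=36). clock=30
Op 17: insert b.com -> 10.0.0.3 (expiry=30+5=35). clock=30
Op 18: tick 4 -> clock=34.
lookup a.com: present, ip=10.0.0.3 expiry=36 > clock=34

Answer: 10.0.0.3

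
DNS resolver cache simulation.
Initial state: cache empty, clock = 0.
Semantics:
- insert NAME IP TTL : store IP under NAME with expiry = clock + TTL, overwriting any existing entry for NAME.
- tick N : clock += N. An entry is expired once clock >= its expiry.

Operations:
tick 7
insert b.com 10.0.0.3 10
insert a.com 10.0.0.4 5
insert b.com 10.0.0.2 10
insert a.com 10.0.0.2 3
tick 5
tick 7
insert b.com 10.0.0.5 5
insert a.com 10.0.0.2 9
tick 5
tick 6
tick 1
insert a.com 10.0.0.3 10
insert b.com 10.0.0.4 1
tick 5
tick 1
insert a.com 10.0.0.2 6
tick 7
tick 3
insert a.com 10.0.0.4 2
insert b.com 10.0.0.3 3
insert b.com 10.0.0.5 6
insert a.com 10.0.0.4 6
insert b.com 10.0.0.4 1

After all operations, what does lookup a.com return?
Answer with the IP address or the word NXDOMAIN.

Answer: 10.0.0.4

Derivation:
Op 1: tick 7 -> clock=7.
Op 2: insert b.com -> 10.0.0.3 (expiry=7+10=17). clock=7
Op 3: insert a.com -> 10.0.0.4 (expiry=7+5=12). clock=7
Op 4: insert b.com -> 10.0.0.2 (expiry=7+10=17). clock=7
Op 5: insert a.com -> 10.0.0.2 (expiry=7+3=10). clock=7
Op 6: tick 5 -> clock=12. purged={a.com}
Op 7: tick 7 -> clock=19. purged={b.com}
Op 8: insert b.com -> 10.0.0.5 (expiry=19+5=24). clock=19
Op 9: insert a.com -> 10.0.0.2 (expiry=19+9=28). clock=19
Op 10: tick 5 -> clock=24. purged={b.com}
Op 11: tick 6 -> clock=30. purged={a.com}
Op 12: tick 1 -> clock=31.
Op 13: insert a.com -> 10.0.0.3 (expiry=31+10=41). clock=31
Op 14: insert b.com -> 10.0.0.4 (expiry=31+1=32). clock=31
Op 15: tick 5 -> clock=36. purged={b.com}
Op 16: tick 1 -> clock=37.
Op 17: insert a.com -> 10.0.0.2 (expiry=37+6=43). clock=37
Op 18: tick 7 -> clock=44. purged={a.com}
Op 19: tick 3 -> clock=47.
Op 20: insert a.com -> 10.0.0.4 (expiry=47+2=49). clock=47
Op 21: insert b.com -> 10.0.0.3 (expiry=47+3=50). clock=47
Op 22: insert b.com -> 10.0.0.5 (expiry=47+6=53). clock=47
Op 23: insert a.com -> 10.0.0.4 (expiry=47+6=53). clock=47
Op 24: insert b.com -> 10.0.0.4 (expiry=47+1=48). clock=47
lookup a.com: present, ip=10.0.0.4 expiry=53 > clock=47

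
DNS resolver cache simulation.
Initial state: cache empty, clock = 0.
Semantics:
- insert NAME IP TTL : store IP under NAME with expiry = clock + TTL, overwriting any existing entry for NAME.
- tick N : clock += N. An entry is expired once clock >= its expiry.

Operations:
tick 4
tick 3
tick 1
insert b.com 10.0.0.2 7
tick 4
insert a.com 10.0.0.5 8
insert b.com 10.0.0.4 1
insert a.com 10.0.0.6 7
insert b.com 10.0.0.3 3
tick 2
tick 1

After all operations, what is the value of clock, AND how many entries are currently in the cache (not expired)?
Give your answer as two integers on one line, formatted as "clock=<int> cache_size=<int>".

Op 1: tick 4 -> clock=4.
Op 2: tick 3 -> clock=7.
Op 3: tick 1 -> clock=8.
Op 4: insert b.com -> 10.0.0.2 (expiry=8+7=15). clock=8
Op 5: tick 4 -> clock=12.
Op 6: insert a.com -> 10.0.0.5 (expiry=12+8=20). clock=12
Op 7: insert b.com -> 10.0.0.4 (expiry=12+1=13). clock=12
Op 8: insert a.com -> 10.0.0.6 (expiry=12+7=19). clock=12
Op 9: insert b.com -> 10.0.0.3 (expiry=12+3=15). clock=12
Op 10: tick 2 -> clock=14.
Op 11: tick 1 -> clock=15. purged={b.com}
Final clock = 15
Final cache (unexpired): {a.com} -> size=1

Answer: clock=15 cache_size=1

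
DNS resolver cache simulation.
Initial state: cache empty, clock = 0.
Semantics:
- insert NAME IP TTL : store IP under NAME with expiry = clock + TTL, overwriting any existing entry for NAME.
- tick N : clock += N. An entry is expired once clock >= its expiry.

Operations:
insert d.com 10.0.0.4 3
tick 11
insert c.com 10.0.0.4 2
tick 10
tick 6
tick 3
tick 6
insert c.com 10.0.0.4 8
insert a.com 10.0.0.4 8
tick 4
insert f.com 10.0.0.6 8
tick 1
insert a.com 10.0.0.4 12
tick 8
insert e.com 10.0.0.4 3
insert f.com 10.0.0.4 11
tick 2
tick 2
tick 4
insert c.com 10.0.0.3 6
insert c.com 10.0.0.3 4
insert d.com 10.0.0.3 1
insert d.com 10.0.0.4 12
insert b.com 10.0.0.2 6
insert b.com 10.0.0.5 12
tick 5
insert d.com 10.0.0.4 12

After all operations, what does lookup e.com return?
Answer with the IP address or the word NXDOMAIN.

Answer: NXDOMAIN

Derivation:
Op 1: insert d.com -> 10.0.0.4 (expiry=0+3=3). clock=0
Op 2: tick 11 -> clock=11. purged={d.com}
Op 3: insert c.com -> 10.0.0.4 (expiry=11+2=13). clock=11
Op 4: tick 10 -> clock=21. purged={c.com}
Op 5: tick 6 -> clock=27.
Op 6: tick 3 -> clock=30.
Op 7: tick 6 -> clock=36.
Op 8: insert c.com -> 10.0.0.4 (expiry=36+8=44). clock=36
Op 9: insert a.com -> 10.0.0.4 (expiry=36+8=44). clock=36
Op 10: tick 4 -> clock=40.
Op 11: insert f.com -> 10.0.0.6 (expiry=40+8=48). clock=40
Op 12: tick 1 -> clock=41.
Op 13: insert a.com -> 10.0.0.4 (expiry=41+12=53). clock=41
Op 14: tick 8 -> clock=49. purged={c.com,f.com}
Op 15: insert e.com -> 10.0.0.4 (expiry=49+3=52). clock=49
Op 16: insert f.com -> 10.0.0.4 (expiry=49+11=60). clock=49
Op 17: tick 2 -> clock=51.
Op 18: tick 2 -> clock=53. purged={a.com,e.com}
Op 19: tick 4 -> clock=57.
Op 20: insert c.com -> 10.0.0.3 (expiry=57+6=63). clock=57
Op 21: insert c.com -> 10.0.0.3 (expiry=57+4=61). clock=57
Op 22: insert d.com -> 10.0.0.3 (expiry=57+1=58). clock=57
Op 23: insert d.com -> 10.0.0.4 (expiry=57+12=69). clock=57
Op 24: insert b.com -> 10.0.0.2 (expiry=57+6=63). clock=57
Op 25: insert b.com -> 10.0.0.5 (expiry=57+12=69). clock=57
Op 26: tick 5 -> clock=62. purged={c.com,f.com}
Op 27: insert d.com -> 10.0.0.4 (expiry=62+12=74). clock=62
lookup e.com: not in cache (expired or never inserted)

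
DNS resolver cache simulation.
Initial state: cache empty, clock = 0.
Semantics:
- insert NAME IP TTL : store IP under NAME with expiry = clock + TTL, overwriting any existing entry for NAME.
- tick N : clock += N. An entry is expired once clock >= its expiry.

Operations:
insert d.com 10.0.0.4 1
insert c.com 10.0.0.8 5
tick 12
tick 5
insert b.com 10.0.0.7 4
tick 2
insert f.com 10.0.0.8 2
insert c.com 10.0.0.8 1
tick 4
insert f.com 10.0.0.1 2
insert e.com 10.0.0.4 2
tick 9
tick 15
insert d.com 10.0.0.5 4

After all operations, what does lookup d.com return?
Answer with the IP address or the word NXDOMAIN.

Op 1: insert d.com -> 10.0.0.4 (expiry=0+1=1). clock=0
Op 2: insert c.com -> 10.0.0.8 (expiry=0+5=5). clock=0
Op 3: tick 12 -> clock=12. purged={c.com,d.com}
Op 4: tick 5 -> clock=17.
Op 5: insert b.com -> 10.0.0.7 (expiry=17+4=21). clock=17
Op 6: tick 2 -> clock=19.
Op 7: insert f.com -> 10.0.0.8 (expiry=19+2=21). clock=19
Op 8: insert c.com -> 10.0.0.8 (expiry=19+1=20). clock=19
Op 9: tick 4 -> clock=23. purged={b.com,c.com,f.com}
Op 10: insert f.com -> 10.0.0.1 (expiry=23+2=25). clock=23
Op 11: insert e.com -> 10.0.0.4 (expiry=23+2=25). clock=23
Op 12: tick 9 -> clock=32. purged={e.com,f.com}
Op 13: tick 15 -> clock=47.
Op 14: insert d.com -> 10.0.0.5 (expiry=47+4=51). clock=47
lookup d.com: present, ip=10.0.0.5 expiry=51 > clock=47

Answer: 10.0.0.5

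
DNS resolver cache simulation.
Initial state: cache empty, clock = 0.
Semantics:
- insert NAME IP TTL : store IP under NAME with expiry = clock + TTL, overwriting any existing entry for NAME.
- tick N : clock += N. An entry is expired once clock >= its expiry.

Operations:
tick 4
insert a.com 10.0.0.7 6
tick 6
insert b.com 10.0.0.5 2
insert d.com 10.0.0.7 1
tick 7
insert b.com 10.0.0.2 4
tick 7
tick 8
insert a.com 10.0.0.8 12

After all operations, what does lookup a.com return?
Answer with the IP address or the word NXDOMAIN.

Op 1: tick 4 -> clock=4.
Op 2: insert a.com -> 10.0.0.7 (expiry=4+6=10). clock=4
Op 3: tick 6 -> clock=10. purged={a.com}
Op 4: insert b.com -> 10.0.0.5 (expiry=10+2=12). clock=10
Op 5: insert d.com -> 10.0.0.7 (expiry=10+1=11). clock=10
Op 6: tick 7 -> clock=17. purged={b.com,d.com}
Op 7: insert b.com -> 10.0.0.2 (expiry=17+4=21). clock=17
Op 8: tick 7 -> clock=24. purged={b.com}
Op 9: tick 8 -> clock=32.
Op 10: insert a.com -> 10.0.0.8 (expiry=32+12=44). clock=32
lookup a.com: present, ip=10.0.0.8 expiry=44 > clock=32

Answer: 10.0.0.8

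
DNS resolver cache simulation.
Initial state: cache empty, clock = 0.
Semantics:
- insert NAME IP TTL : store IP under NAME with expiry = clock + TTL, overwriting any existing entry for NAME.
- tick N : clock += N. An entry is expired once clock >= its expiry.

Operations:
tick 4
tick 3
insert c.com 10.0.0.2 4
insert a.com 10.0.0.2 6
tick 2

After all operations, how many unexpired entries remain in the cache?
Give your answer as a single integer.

Op 1: tick 4 -> clock=4.
Op 2: tick 3 -> clock=7.
Op 3: insert c.com -> 10.0.0.2 (expiry=7+4=11). clock=7
Op 4: insert a.com -> 10.0.0.2 (expiry=7+6=13). clock=7
Op 5: tick 2 -> clock=9.
Final cache (unexpired): {a.com,c.com} -> size=2

Answer: 2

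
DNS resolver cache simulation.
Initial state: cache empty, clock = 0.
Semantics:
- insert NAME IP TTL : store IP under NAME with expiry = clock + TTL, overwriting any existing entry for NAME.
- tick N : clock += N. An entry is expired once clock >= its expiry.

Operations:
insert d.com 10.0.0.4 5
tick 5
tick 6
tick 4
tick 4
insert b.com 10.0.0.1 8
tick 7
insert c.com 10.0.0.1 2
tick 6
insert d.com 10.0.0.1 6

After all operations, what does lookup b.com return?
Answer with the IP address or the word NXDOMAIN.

Op 1: insert d.com -> 10.0.0.4 (expiry=0+5=5). clock=0
Op 2: tick 5 -> clock=5. purged={d.com}
Op 3: tick 6 -> clock=11.
Op 4: tick 4 -> clock=15.
Op 5: tick 4 -> clock=19.
Op 6: insert b.com -> 10.0.0.1 (expiry=19+8=27). clock=19
Op 7: tick 7 -> clock=26.
Op 8: insert c.com -> 10.0.0.1 (expiry=26+2=28). clock=26
Op 9: tick 6 -> clock=32. purged={b.com,c.com}
Op 10: insert d.com -> 10.0.0.1 (expiry=32+6=38). clock=32
lookup b.com: not in cache (expired or never inserted)

Answer: NXDOMAIN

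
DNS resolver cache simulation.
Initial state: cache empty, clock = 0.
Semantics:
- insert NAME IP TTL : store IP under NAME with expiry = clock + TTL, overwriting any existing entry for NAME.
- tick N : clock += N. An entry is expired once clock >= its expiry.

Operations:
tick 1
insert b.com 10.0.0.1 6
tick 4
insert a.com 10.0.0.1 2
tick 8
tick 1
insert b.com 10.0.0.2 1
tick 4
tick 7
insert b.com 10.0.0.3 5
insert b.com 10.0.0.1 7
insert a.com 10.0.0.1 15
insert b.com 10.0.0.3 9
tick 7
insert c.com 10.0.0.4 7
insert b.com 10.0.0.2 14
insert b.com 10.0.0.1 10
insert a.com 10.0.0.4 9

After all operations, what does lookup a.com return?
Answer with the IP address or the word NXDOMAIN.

Op 1: tick 1 -> clock=1.
Op 2: insert b.com -> 10.0.0.1 (expiry=1+6=7). clock=1
Op 3: tick 4 -> clock=5.
Op 4: insert a.com -> 10.0.0.1 (expiry=5+2=7). clock=5
Op 5: tick 8 -> clock=13. purged={a.com,b.com}
Op 6: tick 1 -> clock=14.
Op 7: insert b.com -> 10.0.0.2 (expiry=14+1=15). clock=14
Op 8: tick 4 -> clock=18. purged={b.com}
Op 9: tick 7 -> clock=25.
Op 10: insert b.com -> 10.0.0.3 (expiry=25+5=30). clock=25
Op 11: insert b.com -> 10.0.0.1 (expiry=25+7=32). clock=25
Op 12: insert a.com -> 10.0.0.1 (expiry=25+15=40). clock=25
Op 13: insert b.com -> 10.0.0.3 (expiry=25+9=34). clock=25
Op 14: tick 7 -> clock=32.
Op 15: insert c.com -> 10.0.0.4 (expiry=32+7=39). clock=32
Op 16: insert b.com -> 10.0.0.2 (expiry=32+14=46). clock=32
Op 17: insert b.com -> 10.0.0.1 (expiry=32+10=42). clock=32
Op 18: insert a.com -> 10.0.0.4 (expiry=32+9=41). clock=32
lookup a.com: present, ip=10.0.0.4 expiry=41 > clock=32

Answer: 10.0.0.4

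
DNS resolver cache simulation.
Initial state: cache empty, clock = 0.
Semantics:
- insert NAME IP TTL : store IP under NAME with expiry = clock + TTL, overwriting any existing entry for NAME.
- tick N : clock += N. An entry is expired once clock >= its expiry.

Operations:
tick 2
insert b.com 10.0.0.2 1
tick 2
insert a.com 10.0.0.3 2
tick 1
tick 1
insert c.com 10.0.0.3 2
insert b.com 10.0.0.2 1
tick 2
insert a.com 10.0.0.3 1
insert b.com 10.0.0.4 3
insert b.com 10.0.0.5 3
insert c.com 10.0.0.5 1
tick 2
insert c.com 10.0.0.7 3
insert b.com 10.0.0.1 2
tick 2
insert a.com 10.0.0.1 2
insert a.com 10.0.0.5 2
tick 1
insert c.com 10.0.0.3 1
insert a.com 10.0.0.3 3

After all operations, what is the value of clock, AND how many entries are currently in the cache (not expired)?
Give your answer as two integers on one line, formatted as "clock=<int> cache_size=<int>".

Answer: clock=13 cache_size=2

Derivation:
Op 1: tick 2 -> clock=2.
Op 2: insert b.com -> 10.0.0.2 (expiry=2+1=3). clock=2
Op 3: tick 2 -> clock=4. purged={b.com}
Op 4: insert a.com -> 10.0.0.3 (expiry=4+2=6). clock=4
Op 5: tick 1 -> clock=5.
Op 6: tick 1 -> clock=6. purged={a.com}
Op 7: insert c.com -> 10.0.0.3 (expiry=6+2=8). clock=6
Op 8: insert b.com -> 10.0.0.2 (expiry=6+1=7). clock=6
Op 9: tick 2 -> clock=8. purged={b.com,c.com}
Op 10: insert a.com -> 10.0.0.3 (expiry=8+1=9). clock=8
Op 11: insert b.com -> 10.0.0.4 (expiry=8+3=11). clock=8
Op 12: insert b.com -> 10.0.0.5 (expiry=8+3=11). clock=8
Op 13: insert c.com -> 10.0.0.5 (expiry=8+1=9). clock=8
Op 14: tick 2 -> clock=10. purged={a.com,c.com}
Op 15: insert c.com -> 10.0.0.7 (expiry=10+3=13). clock=10
Op 16: insert b.com -> 10.0.0.1 (expiry=10+2=12). clock=10
Op 17: tick 2 -> clock=12. purged={b.com}
Op 18: insert a.com -> 10.0.0.1 (expiry=12+2=14). clock=12
Op 19: insert a.com -> 10.0.0.5 (expiry=12+2=14). clock=12
Op 20: tick 1 -> clock=13. purged={c.com}
Op 21: insert c.com -> 10.0.0.3 (expiry=13+1=14). clock=13
Op 22: insert a.com -> 10.0.0.3 (expiry=13+3=16). clock=13
Final clock = 13
Final cache (unexpired): {a.com,c.com} -> size=2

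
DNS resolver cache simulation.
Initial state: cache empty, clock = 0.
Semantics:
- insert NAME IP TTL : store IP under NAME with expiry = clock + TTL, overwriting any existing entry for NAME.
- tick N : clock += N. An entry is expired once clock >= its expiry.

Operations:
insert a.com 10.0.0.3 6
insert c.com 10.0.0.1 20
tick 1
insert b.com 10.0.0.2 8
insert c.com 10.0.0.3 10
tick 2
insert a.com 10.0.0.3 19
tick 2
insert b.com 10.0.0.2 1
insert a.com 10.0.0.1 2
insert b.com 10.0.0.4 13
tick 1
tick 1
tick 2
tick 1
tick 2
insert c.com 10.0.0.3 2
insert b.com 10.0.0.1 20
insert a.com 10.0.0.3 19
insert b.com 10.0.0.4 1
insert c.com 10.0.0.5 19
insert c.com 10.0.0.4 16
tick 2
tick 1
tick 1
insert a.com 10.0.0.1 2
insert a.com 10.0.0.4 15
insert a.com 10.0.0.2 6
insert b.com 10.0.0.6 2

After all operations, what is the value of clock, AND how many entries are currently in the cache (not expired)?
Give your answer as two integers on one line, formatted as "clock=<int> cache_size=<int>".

Answer: clock=16 cache_size=3

Derivation:
Op 1: insert a.com -> 10.0.0.3 (expiry=0+6=6). clock=0
Op 2: insert c.com -> 10.0.0.1 (expiry=0+20=20). clock=0
Op 3: tick 1 -> clock=1.
Op 4: insert b.com -> 10.0.0.2 (expiry=1+8=9). clock=1
Op 5: insert c.com -> 10.0.0.3 (expiry=1+10=11). clock=1
Op 6: tick 2 -> clock=3.
Op 7: insert a.com -> 10.0.0.3 (expiry=3+19=22). clock=3
Op 8: tick 2 -> clock=5.
Op 9: insert b.com -> 10.0.0.2 (expiry=5+1=6). clock=5
Op 10: insert a.com -> 10.0.0.1 (expiry=5+2=7). clock=5
Op 11: insert b.com -> 10.0.0.4 (expiry=5+13=18). clock=5
Op 12: tick 1 -> clock=6.
Op 13: tick 1 -> clock=7. purged={a.com}
Op 14: tick 2 -> clock=9.
Op 15: tick 1 -> clock=10.
Op 16: tick 2 -> clock=12. purged={c.com}
Op 17: insert c.com -> 10.0.0.3 (expiry=12+2=14). clock=12
Op 18: insert b.com -> 10.0.0.1 (expiry=12+20=32). clock=12
Op 19: insert a.com -> 10.0.0.3 (expiry=12+19=31). clock=12
Op 20: insert b.com -> 10.0.0.4 (expiry=12+1=13). clock=12
Op 21: insert c.com -> 10.0.0.5 (expiry=12+19=31). clock=12
Op 22: insert c.com -> 10.0.0.4 (expiry=12+16=28). clock=12
Op 23: tick 2 -> clock=14. purged={b.com}
Op 24: tick 1 -> clock=15.
Op 25: tick 1 -> clock=16.
Op 26: insert a.com -> 10.0.0.1 (expiry=16+2=18). clock=16
Op 27: insert a.com -> 10.0.0.4 (expiry=16+15=31). clock=16
Op 28: insert a.com -> 10.0.0.2 (expiry=16+6=22). clock=16
Op 29: insert b.com -> 10.0.0.6 (expiry=16+2=18). clock=16
Final clock = 16
Final cache (unexpired): {a.com,b.com,c.com} -> size=3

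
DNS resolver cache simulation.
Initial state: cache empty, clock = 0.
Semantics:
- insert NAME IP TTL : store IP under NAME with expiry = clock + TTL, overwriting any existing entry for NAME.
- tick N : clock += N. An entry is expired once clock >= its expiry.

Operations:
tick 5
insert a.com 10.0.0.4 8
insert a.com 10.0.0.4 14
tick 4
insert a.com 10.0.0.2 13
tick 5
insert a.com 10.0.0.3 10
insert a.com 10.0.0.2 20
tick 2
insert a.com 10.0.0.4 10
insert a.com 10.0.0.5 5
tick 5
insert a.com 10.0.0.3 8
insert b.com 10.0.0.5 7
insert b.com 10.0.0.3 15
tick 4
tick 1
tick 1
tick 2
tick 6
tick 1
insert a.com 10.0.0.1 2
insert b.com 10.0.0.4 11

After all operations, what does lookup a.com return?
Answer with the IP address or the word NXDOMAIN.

Op 1: tick 5 -> clock=5.
Op 2: insert a.com -> 10.0.0.4 (expiry=5+8=13). clock=5
Op 3: insert a.com -> 10.0.0.4 (expiry=5+14=19). clock=5
Op 4: tick 4 -> clock=9.
Op 5: insert a.com -> 10.0.0.2 (expiry=9+13=22). clock=9
Op 6: tick 5 -> clock=14.
Op 7: insert a.com -> 10.0.0.3 (expiry=14+10=24). clock=14
Op 8: insert a.com -> 10.0.0.2 (expiry=14+20=34). clock=14
Op 9: tick 2 -> clock=16.
Op 10: insert a.com -> 10.0.0.4 (expiry=16+10=26). clock=16
Op 11: insert a.com -> 10.0.0.5 (expiry=16+5=21). clock=16
Op 12: tick 5 -> clock=21. purged={a.com}
Op 13: insert a.com -> 10.0.0.3 (expiry=21+8=29). clock=21
Op 14: insert b.com -> 10.0.0.5 (expiry=21+7=28). clock=21
Op 15: insert b.com -> 10.0.0.3 (expiry=21+15=36). clock=21
Op 16: tick 4 -> clock=25.
Op 17: tick 1 -> clock=26.
Op 18: tick 1 -> clock=27.
Op 19: tick 2 -> clock=29. purged={a.com}
Op 20: tick 6 -> clock=35.
Op 21: tick 1 -> clock=36. purged={b.com}
Op 22: insert a.com -> 10.0.0.1 (expiry=36+2=38). clock=36
Op 23: insert b.com -> 10.0.0.4 (expiry=36+11=47). clock=36
lookup a.com: present, ip=10.0.0.1 expiry=38 > clock=36

Answer: 10.0.0.1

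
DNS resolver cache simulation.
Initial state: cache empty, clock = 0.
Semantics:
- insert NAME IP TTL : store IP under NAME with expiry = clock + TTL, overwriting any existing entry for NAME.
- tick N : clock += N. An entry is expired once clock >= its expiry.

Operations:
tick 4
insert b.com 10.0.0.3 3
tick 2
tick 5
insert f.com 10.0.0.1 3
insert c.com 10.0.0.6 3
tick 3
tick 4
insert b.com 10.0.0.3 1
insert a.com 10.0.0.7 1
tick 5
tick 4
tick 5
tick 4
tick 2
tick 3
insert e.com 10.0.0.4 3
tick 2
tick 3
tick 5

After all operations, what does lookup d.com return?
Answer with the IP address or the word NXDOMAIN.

Answer: NXDOMAIN

Derivation:
Op 1: tick 4 -> clock=4.
Op 2: insert b.com -> 10.0.0.3 (expiry=4+3=7). clock=4
Op 3: tick 2 -> clock=6.
Op 4: tick 5 -> clock=11. purged={b.com}
Op 5: insert f.com -> 10.0.0.1 (expiry=11+3=14). clock=11
Op 6: insert c.com -> 10.0.0.6 (expiry=11+3=14). clock=11
Op 7: tick 3 -> clock=14. purged={c.com,f.com}
Op 8: tick 4 -> clock=18.
Op 9: insert b.com -> 10.0.0.3 (expiry=18+1=19). clock=18
Op 10: insert a.com -> 10.0.0.7 (expiry=18+1=19). clock=18
Op 11: tick 5 -> clock=23. purged={a.com,b.com}
Op 12: tick 4 -> clock=27.
Op 13: tick 5 -> clock=32.
Op 14: tick 4 -> clock=36.
Op 15: tick 2 -> clock=38.
Op 16: tick 3 -> clock=41.
Op 17: insert e.com -> 10.0.0.4 (expiry=41+3=44). clock=41
Op 18: tick 2 -> clock=43.
Op 19: tick 3 -> clock=46. purged={e.com}
Op 20: tick 5 -> clock=51.
lookup d.com: not in cache (expired or never inserted)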